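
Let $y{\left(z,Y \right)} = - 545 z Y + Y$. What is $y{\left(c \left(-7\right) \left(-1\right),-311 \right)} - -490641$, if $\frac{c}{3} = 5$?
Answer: $18287305$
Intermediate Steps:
$c = 15$ ($c = 3 \cdot 5 = 15$)
$y{\left(z,Y \right)} = Y - 545 Y z$ ($y{\left(z,Y \right)} = - 545 Y z + Y = Y - 545 Y z$)
$y{\left(c \left(-7\right) \left(-1\right),-311 \right)} - -490641 = - 311 \left(1 - 545 \cdot 15 \left(-7\right) \left(-1\right)\right) - -490641 = - 311 \left(1 - 545 \left(\left(-105\right) \left(-1\right)\right)\right) + 490641 = - 311 \left(1 - 57225\right) + 490641 = \left(-311\right) \left(-57224\right) + 490641 = 17796664 + 490641 = 18287305$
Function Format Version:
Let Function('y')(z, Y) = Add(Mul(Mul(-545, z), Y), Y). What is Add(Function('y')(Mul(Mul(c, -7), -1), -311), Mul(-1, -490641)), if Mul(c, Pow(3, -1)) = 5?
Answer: 18287305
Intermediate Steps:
c = 15 (c = Mul(3, 5) = 15)
Function('y')(z, Y) = Add(Y, Mul(-545, Y, z)) (Function('y')(z, Y) = Add(Mul(-545, Y, z), Y) = Add(Y, Mul(-545, Y, z)))
Add(Function('y')(Mul(Mul(c, -7), -1), -311), Mul(-1, -490641)) = Add(Mul(-311, Add(1, Mul(-545, Mul(Mul(15, -7), -1)))), Mul(-1, -490641)) = Add(Mul(-311, Add(1, Mul(-545, Mul(-105, -1)))), 490641) = Add(Mul(-311, Add(1, Mul(-545, 105))), 490641) = Add(Mul(-311, Add(1, -57225)), 490641) = Add(Mul(-311, -57224), 490641) = Add(17796664, 490641) = 18287305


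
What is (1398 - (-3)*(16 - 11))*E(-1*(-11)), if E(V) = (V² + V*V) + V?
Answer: 357489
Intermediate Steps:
E(V) = V + 2*V² (E(V) = (V² + V²) + V = 2*V² + V = V + 2*V²)
(1398 - (-3)*(16 - 11))*E(-1*(-11)) = (1398 - (-3)*(16 - 11))*((-1*(-11))*(1 + 2*(-1*(-11)))) = (1398 - (-3)*5)*(11*(1 + 2*11)) = (1398 - 1*(-15))*(11*(1 + 22)) = (1398 + 15)*(11*23) = 1413*253 = 357489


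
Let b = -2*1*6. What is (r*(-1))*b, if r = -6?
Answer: -72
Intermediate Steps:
b = -12 (b = -2*6 = -12)
(r*(-1))*b = -6*(-1)*(-12) = 6*(-12) = -72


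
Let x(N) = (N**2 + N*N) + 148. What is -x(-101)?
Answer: -20550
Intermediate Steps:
x(N) = 148 + 2*N**2 (x(N) = (N**2 + N**2) + 148 = 2*N**2 + 148 = 148 + 2*N**2)
-x(-101) = -(148 + 2*(-101)**2) = -(148 + 2*10201) = -(148 + 20402) = -1*20550 = -20550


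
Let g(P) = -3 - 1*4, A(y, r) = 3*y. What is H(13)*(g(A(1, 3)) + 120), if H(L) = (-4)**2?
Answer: 1808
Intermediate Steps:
g(P) = -7 (g(P) = -3 - 4 = -7)
H(L) = 16
H(13)*(g(A(1, 3)) + 120) = 16*(-7 + 120) = 16*113 = 1808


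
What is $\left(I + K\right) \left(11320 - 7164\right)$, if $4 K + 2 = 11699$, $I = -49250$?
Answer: $-192529817$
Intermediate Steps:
$K = \frac{11697}{4}$ ($K = - \frac{1}{2} + \frac{1}{4} \cdot 11699 = - \frac{1}{2} + \frac{11699}{4} = \frac{11697}{4} \approx 2924.3$)
$\left(I + K\right) \left(11320 - 7164\right) = \left(-49250 + \frac{11697}{4}\right) \left(11320 - 7164\right) = \left(- \frac{185303}{4}\right) 4156 = -192529817$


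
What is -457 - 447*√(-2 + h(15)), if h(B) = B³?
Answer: -457 - 447*√3373 ≈ -26418.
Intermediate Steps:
-457 - 447*√(-2 + h(15)) = -457 - 447*√(-2 + 15³) = -457 - 447*√(-2 + 3375) = -457 - 447*√3373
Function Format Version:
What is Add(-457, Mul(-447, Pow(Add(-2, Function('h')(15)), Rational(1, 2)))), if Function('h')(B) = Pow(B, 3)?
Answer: Add(-457, Mul(-447, Pow(3373, Rational(1, 2)))) ≈ -26418.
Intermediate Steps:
Add(-457, Mul(-447, Pow(Add(-2, Function('h')(15)), Rational(1, 2)))) = Add(-457, Mul(-447, Pow(Add(-2, Pow(15, 3)), Rational(1, 2)))) = Add(-457, Mul(-447, Pow(Add(-2, 3375), Rational(1, 2)))) = Add(-457, Mul(-447, Pow(3373, Rational(1, 2))))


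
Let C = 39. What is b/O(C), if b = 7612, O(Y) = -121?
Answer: -692/11 ≈ -62.909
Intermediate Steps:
b/O(C) = 7612/(-121) = 7612*(-1/121) = -692/11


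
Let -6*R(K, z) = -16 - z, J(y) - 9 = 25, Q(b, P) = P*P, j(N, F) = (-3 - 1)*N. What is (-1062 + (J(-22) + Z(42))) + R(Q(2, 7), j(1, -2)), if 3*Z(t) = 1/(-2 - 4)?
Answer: -18469/18 ≈ -1026.1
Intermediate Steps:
j(N, F) = -4*N
Q(b, P) = P²
J(y) = 34 (J(y) = 9 + 25 = 34)
R(K, z) = 8/3 + z/6 (R(K, z) = -(-16 - z)/6 = 8/3 + z/6)
Z(t) = -1/18 (Z(t) = 1/(3*(-2 - 4)) = (⅓)/(-6) = (⅓)*(-⅙) = -1/18)
(-1062 + (J(-22) + Z(42))) + R(Q(2, 7), j(1, -2)) = (-1062 + (34 - 1/18)) + (8/3 + (-4*1)/6) = (-1062 + 611/18) + (8/3 + (⅙)*(-4)) = -18505/18 + (8/3 - ⅔) = -18505/18 + 2 = -18469/18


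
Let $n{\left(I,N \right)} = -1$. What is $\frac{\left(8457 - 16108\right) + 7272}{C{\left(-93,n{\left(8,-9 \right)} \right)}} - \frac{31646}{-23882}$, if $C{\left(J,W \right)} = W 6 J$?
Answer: $\frac{4303595}{6663078} \approx 0.64589$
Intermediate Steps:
$C{\left(J,W \right)} = 6 J W$ ($C{\left(J,W \right)} = 6 W J = 6 J W$)
$\frac{\left(8457 - 16108\right) + 7272}{C{\left(-93,n{\left(8,-9 \right)} \right)}} - \frac{31646}{-23882} = \frac{\left(8457 - 16108\right) + 7272}{6 \left(-93\right) \left(-1\right)} - \frac{31646}{-23882} = \frac{-7651 + 7272}{558} - - \frac{15823}{11941} = \left(-379\right) \frac{1}{558} + \frac{15823}{11941} = - \frac{379}{558} + \frac{15823}{11941} = \frac{4303595}{6663078}$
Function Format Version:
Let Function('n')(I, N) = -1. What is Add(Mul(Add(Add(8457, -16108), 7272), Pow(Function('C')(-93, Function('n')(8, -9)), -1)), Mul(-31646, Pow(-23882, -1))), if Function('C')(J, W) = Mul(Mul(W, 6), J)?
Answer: Rational(4303595, 6663078) ≈ 0.64589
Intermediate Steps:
Function('C')(J, W) = Mul(6, J, W) (Function('C')(J, W) = Mul(Mul(6, W), J) = Mul(6, J, W))
Add(Mul(Add(Add(8457, -16108), 7272), Pow(Function('C')(-93, Function('n')(8, -9)), -1)), Mul(-31646, Pow(-23882, -1))) = Add(Mul(Add(Add(8457, -16108), 7272), Pow(Mul(6, -93, -1), -1)), Mul(-31646, Pow(-23882, -1))) = Add(Mul(Add(-7651, 7272), Pow(558, -1)), Mul(-31646, Rational(-1, 23882))) = Add(Mul(-379, Rational(1, 558)), Rational(15823, 11941)) = Add(Rational(-379, 558), Rational(15823, 11941)) = Rational(4303595, 6663078)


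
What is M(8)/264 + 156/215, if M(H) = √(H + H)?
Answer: 10511/14190 ≈ 0.74073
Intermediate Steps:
M(H) = √2*√H (M(H) = √(2*H) = √2*√H)
M(8)/264 + 156/215 = (√2*√8)/264 + 156/215 = (√2*(2*√2))*(1/264) + 156*(1/215) = 4*(1/264) + 156/215 = 1/66 + 156/215 = 10511/14190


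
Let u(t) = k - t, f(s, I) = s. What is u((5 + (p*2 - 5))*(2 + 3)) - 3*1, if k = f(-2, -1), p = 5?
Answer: -55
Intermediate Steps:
k = -2
u(t) = -2 - t
u((5 + (p*2 - 5))*(2 + 3)) - 3*1 = (-2 - (5 + (5*2 - 5))*(2 + 3)) - 3*1 = (-2 - (5 + (10 - 5))*5) - 3 = (-2 - (5 + 5)*5) - 3 = (-2 - 10*5) - 3 = (-2 - 1*50) - 3 = (-2 - 50) - 3 = -52 - 3 = -55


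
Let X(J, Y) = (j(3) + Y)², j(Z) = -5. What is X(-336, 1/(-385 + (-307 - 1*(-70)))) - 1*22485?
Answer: -8689408419/386884 ≈ -22460.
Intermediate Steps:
X(J, Y) = (-5 + Y)²
X(-336, 1/(-385 + (-307 - 1*(-70)))) - 1*22485 = (-5 + 1/(-385 + (-307 - 1*(-70))))² - 1*22485 = (-5 + 1/(-385 + (-307 + 70)))² - 22485 = (-5 + 1/(-385 - 237))² - 22485 = (-5 + 1/(-622))² - 22485 = (-5 - 1/622)² - 22485 = (-3111/622)² - 22485 = 9678321/386884 - 22485 = -8689408419/386884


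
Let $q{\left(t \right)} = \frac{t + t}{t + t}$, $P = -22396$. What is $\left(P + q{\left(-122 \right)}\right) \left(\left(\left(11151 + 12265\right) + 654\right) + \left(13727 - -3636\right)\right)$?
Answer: $-927892035$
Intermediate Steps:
$q{\left(t \right)} = 1$ ($q{\left(t \right)} = \frac{2 t}{2 t} = 2 t \frac{1}{2 t} = 1$)
$\left(P + q{\left(-122 \right)}\right) \left(\left(\left(11151 + 12265\right) + 654\right) + \left(13727 - -3636\right)\right) = \left(-22396 + 1\right) \left(\left(\left(11151 + 12265\right) + 654\right) + \left(13727 - -3636\right)\right) = - 22395 \left(\left(23416 + 654\right) + \left(13727 + 3636\right)\right) = - 22395 \left(24070 + 17363\right) = \left(-22395\right) 41433 = -927892035$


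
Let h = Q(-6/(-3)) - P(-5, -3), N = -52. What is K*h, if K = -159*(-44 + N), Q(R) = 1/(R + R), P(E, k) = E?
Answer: 80136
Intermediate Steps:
Q(R) = 1/(2*R)
K = 15264 (K = -159*(-44 - 52) = -159*(-96) = 15264)
h = 21/4 (h = 1/(2*((-6/(-3)))) - 1*(-5) = 1/(2*((-6*(-⅓)))) + 5 = (½)/2 + 5 = (½)*(½) + 5 = ¼ + 5 = 21/4 ≈ 5.2500)
K*h = 15264*(21/4) = 80136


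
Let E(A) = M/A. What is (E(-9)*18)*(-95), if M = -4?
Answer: -760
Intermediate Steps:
E(A) = -4/A
(E(-9)*18)*(-95) = (-4/(-9)*18)*(-95) = (-4*(-⅑)*18)*(-95) = ((4/9)*18)*(-95) = 8*(-95) = -760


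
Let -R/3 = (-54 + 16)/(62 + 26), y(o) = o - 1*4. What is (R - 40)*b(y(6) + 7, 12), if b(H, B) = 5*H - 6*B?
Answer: 45981/44 ≈ 1045.0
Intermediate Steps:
y(o) = -4 + o (y(o) = o - 4 = -4 + o)
b(H, B) = -6*B + 5*H
R = 57/44 (R = -3*(-54 + 16)/(62 + 26) = -(-114)/88 = -3*(-19/44) = 57/44 ≈ 1.2955)
(R - 40)*b(y(6) + 7, 12) = (57/44 - 40)*(-6*12 + 5*((-4 + 6) + 7)) = -1703*(-72 + 5*(2 + 7))/44 = -1703*(-72 + 5*9)/44 = -1703*(-72 + 45)/44 = -1703/44*(-27) = 45981/44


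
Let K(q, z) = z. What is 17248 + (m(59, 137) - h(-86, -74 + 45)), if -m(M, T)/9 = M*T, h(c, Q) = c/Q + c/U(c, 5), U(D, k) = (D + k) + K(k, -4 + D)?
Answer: -275236741/4959 ≈ -55502.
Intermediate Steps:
U(D, k) = -4 + k + 2*D (U(D, k) = (D + k) + (-4 + D) = -4 + k + 2*D)
h(c, Q) = c/Q + c/(1 + 2*c) (h(c, Q) = c/Q + c/(-4 + 5 + 2*c) = c/Q + c/(1 + 2*c))
m(M, T) = -9*M*T
17248 + (m(59, 137) - h(-86, -74 + 45)) = 17248 + (-9*59*137 - (-86)*(1 + (-74 + 45) + 2*(-86))/((-74 + 45)*(1 + 2*(-86)))) = 17248 + (-72747 - (-86)*(1 - 29 - 172)/((-29)*(1 - 172))) = 17248 + (-72747 - (-86)*(-1)*(-200)/(29*(-171))) = 17248 + (-72747 - (-86)*(-1)*(-1)*(-200)/(29*171)) = 17248 + (-72747 - 1*17200/4959) = 17248 + (-72747 - 17200/4959) = 17248 - 360769573/4959 = -275236741/4959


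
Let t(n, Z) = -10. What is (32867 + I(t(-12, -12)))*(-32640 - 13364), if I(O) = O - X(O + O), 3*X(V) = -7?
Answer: -4534982312/3 ≈ -1.5117e+9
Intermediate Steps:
X(V) = -7/3 (X(V) = (⅓)*(-7) = -7/3)
I(O) = 7/3 + O (I(O) = O - 1*(-7/3) = O + 7/3 = 7/3 + O)
(32867 + I(t(-12, -12)))*(-32640 - 13364) = (32867 + (7/3 - 10))*(-32640 - 13364) = (32867 - 23/3)*(-46004) = (98578/3)*(-46004) = -4534982312/3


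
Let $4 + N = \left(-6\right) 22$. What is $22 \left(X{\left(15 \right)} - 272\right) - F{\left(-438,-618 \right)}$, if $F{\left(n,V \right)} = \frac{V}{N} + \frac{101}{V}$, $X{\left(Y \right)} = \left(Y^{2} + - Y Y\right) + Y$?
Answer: $- \frac{118893895}{21012} \approx -5658.4$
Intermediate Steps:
$N = -136$ ($N = -4 - 132 = -136$)
$X{\left(Y \right)} = Y$ ($X{\left(Y \right)} = \left(Y^{2} - Y^{2}\right) + Y = 0 + Y = Y$)
$F{\left(n,V \right)} = \frac{101}{V} - \frac{V}{136}$ ($F{\left(n,V \right)} = \frac{V}{-136} + \frac{101}{V} = V \left(- \frac{1}{136}\right) + \frac{101}{V} = - \frac{V}{136} + \frac{101}{V} = \frac{101}{V} - \frac{V}{136}$)
$22 \left(X{\left(15 \right)} - 272\right) - F{\left(-438,-618 \right)} = 22 \left(15 - 272\right) - \left(\frac{101}{-618} - - \frac{309}{68}\right) = 22 \left(-257\right) - \left(101 \left(- \frac{1}{618}\right) + \frac{309}{68}\right) = -5654 - \left(- \frac{101}{618} + \frac{309}{68}\right) = -5654 - \frac{92047}{21012} = - \frac{118893895}{21012}$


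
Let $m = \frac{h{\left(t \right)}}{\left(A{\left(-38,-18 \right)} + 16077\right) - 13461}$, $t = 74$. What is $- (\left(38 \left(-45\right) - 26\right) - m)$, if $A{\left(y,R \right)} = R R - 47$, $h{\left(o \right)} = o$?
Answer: $\frac{5022322}{2893} \approx 1736.0$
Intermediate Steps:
$A{\left(y,R \right)} = -47 + R^{2}$ ($A{\left(y,R \right)} = R^{2} - 47 = -47 + R^{2}$)
$m = \frac{74}{2893}$ ($m = \frac{74}{\left(\left(-47 + \left(-18\right)^{2}\right) + 16077\right) - 13461} = \frac{74}{\left(\left(-47 + 324\right) + 16077\right) - 13461} = \frac{74}{\left(277 + 16077\right) - 13461} = \frac{74}{16354 - 13461} = \frac{74}{2893} \approx 0.025579$)
$- (\left(38 \left(-45\right) - 26\right) - m) = - (\left(38 \left(-45\right) - 26\right) - \frac{74}{2893}) = - (\left(-1710 - 26\right) - \frac{74}{2893}) = - (-1736 - \frac{74}{2893}) = \left(-1\right) \left(- \frac{5022322}{2893}\right) = \frac{5022322}{2893}$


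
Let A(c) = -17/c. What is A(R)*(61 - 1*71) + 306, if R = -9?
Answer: 2584/9 ≈ 287.11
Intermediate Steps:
A(R)*(61 - 1*71) + 306 = (-17/(-9))*(61 - 1*71) + 306 = (-17*(-⅑))*(61 - 71) + 306 = (17/9)*(-10) + 306 = -170/9 + 306 = 2584/9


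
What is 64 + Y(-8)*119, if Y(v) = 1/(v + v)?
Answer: 905/16 ≈ 56.563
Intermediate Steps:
Y(v) = 1/(2*v)
64 + Y(-8)*119 = 64 + ((½)/(-8))*119 = 64 + ((½)*(-⅛))*119 = 64 - 1/16*119 = 64 - 119/16 = 905/16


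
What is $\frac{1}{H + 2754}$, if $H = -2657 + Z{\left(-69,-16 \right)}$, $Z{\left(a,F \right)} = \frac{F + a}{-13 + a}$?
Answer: $\frac{82}{8039} \approx 0.0102$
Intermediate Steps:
$Z{\left(a,F \right)} = \frac{F + a}{-13 + a}$
$H = - \frac{217789}{82}$ ($H = -2657 + \frac{-16 - 69}{-13 - 69} = -2657 + \frac{1}{-82} \left(-85\right) = -2657 - - \frac{85}{82} = -2657 + \frac{85}{82} = - \frac{217789}{82} \approx -2656.0$)
$\frac{1}{H + 2754} = \frac{1}{- \frac{217789}{82} + 2754} = \frac{1}{\frac{8039}{82}} = \frac{82}{8039}$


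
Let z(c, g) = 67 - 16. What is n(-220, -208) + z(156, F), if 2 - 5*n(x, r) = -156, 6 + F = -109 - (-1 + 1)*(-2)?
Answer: 413/5 ≈ 82.600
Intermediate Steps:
F = -115 (F = -6 + (-109 - (-1 + 1)*(-2)) = -6 + (-109 - 0*(-2)) = -6 + (-109 - 1*0) = -6 + (-109 + 0) = -6 - 109 = -115)
n(x, r) = 158/5 (n(x, r) = ⅖ - ⅕*(-156) = ⅖ + 156/5 = 158/5)
z(c, g) = 51
n(-220, -208) + z(156, F) = 158/5 + 51 = 413/5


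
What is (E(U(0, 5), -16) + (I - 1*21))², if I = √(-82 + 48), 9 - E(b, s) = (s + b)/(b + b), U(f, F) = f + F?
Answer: 8481/100 - 109*I*√34/5 ≈ 84.81 - 127.11*I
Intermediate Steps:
U(f, F) = F + f
E(b, s) = 9 - (b + s)/(2*b) (E(b, s) = 9 - (s + b)/(b + b) = 9 - (b + s)/(2*b))
I = I*√34 (I = √(-34) = I*√34 ≈ 5.8309*I)
(E(U(0, 5), -16) + (I - 1*21))² = ((-1*(-16) + 17*(5 + 0))/(2*(5 + 0)) + (I*√34 - 1*21))² = ((½)*(16 + 17*5)/5 + (I*√34 - 21))² = ((½)*(⅕)*(16 + 85) + (-21 + I*√34))² = ((½)*(⅕)*101 + (-21 + I*√34))² = (101/10 + (-21 + I*√34))² = (-109/10 + I*√34)²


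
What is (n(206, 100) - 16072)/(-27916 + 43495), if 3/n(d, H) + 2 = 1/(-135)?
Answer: -4355917/4221909 ≈ -1.0317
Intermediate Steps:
n(d, H) = -405/271 (n(d, H) = 3/(-2 + 1/(-135)) = 3/(-2 - 1/135) = 3/(-271/135) = 3*(-135/271) = -405/271)
(n(206, 100) - 16072)/(-27916 + 43495) = (-405/271 - 16072)/(-27916 + 43495) = -4355917/271/15579 = -4355917/271*1/15579 = -4355917/4221909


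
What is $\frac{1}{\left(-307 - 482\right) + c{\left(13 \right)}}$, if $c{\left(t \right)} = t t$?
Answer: $- \frac{1}{620} \approx -0.0016129$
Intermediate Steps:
$c{\left(t \right)} = t^{2}$
$\frac{1}{\left(-307 - 482\right) + c{\left(13 \right)}} = \frac{1}{\left(-307 - 482\right) + 13^{2}} = \frac{1}{-789 + 169} = \frac{1}{-620} = - \frac{1}{620}$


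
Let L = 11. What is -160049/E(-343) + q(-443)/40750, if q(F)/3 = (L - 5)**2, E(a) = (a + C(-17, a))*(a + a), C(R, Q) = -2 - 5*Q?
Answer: 662349731/3829766500 ≈ 0.17295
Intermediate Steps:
E(a) = 2*a*(-2 - 4*a) (E(a) = (a + (-2 - 5*a))*(a + a) = (-2 - 4*a)*(2*a) = 2*a*(-2 - 4*a))
q(F) = 108 (q(F) = 3*(11 - 5)**2 = 3*6**2 = 3*36 = 108)
-160049/E(-343) + q(-443)/40750 = -160049*1/(1372*(1 + 2*(-343))) + 108/40750 = -160049*1/(1372*(1 - 686)) + 108*(1/40750) = -160049/((-4*(-343)*(-685))) + 54/20375 = -160049/(-939820) + 54/20375 = -160049*(-1/939820) + 54/20375 = 160049/939820 + 54/20375 = 662349731/3829766500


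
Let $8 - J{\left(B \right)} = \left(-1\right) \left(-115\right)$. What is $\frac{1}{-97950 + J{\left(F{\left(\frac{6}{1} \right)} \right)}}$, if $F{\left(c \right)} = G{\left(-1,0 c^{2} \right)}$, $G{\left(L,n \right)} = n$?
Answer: $- \frac{1}{98057} \approx -1.0198 \cdot 10^{-5}$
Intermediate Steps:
$F{\left(c \right)} = 0$ ($F{\left(c \right)} = 0 c^{2} = 0$)
$J{\left(B \right)} = -107$ ($J{\left(B \right)} = 8 - \left(-1\right) \left(-115\right) = 8 - 115 = -107$)
$\frac{1}{-97950 + J{\left(F{\left(\frac{6}{1} \right)} \right)}} = \frac{1}{-97950 - 107} = \frac{1}{-98057} = - \frac{1}{98057}$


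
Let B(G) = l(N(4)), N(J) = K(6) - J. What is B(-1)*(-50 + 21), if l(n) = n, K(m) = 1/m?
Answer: 667/6 ≈ 111.17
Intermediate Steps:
N(J) = ⅙ - J (N(J) = 1/6 - J = ⅙ - J)
B(G) = -23/6 (B(G) = ⅙ - 1*4 = ⅙ - 4 = -23/6)
B(-1)*(-50 + 21) = -23*(-50 + 21)/6 = -23/6*(-29) = 667/6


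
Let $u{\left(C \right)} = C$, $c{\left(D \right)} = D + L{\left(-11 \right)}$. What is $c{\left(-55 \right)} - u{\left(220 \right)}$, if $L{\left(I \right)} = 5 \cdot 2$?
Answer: $-265$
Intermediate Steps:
$L{\left(I \right)} = 10$
$c{\left(D \right)} = 10 + D$ ($c{\left(D \right)} = D + 10 = 10 + D$)
$c{\left(-55 \right)} - u{\left(220 \right)} = \left(10 - 55\right) - 220 = -45 - 220 = -265$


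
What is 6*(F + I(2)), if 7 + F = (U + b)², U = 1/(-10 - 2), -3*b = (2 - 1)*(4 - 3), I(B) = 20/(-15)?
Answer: -1175/24 ≈ -48.958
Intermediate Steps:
I(B) = -4/3 (I(B) = 20*(-1/15) = -4/3)
b = -⅓ (b = -(2 - 1)*(4 - 3)/3 = -1/3 = -⅓*1 = -⅓ ≈ -0.33333)
U = -1/12 (U = 1/(-12) = -1/12 ≈ -0.083333)
F = -983/144 (F = -7 + (-1/12 - ⅓)² = -7 + (-5/12)² = -7 + 25/144 = -983/144 ≈ -6.8264)
6*(F + I(2)) = 6*(-983/144 - 4/3) = 6*(-1175/144) = -1175/24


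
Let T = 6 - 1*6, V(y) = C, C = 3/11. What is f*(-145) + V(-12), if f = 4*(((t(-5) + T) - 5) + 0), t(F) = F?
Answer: 63803/11 ≈ 5800.3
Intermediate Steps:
C = 3/11 (C = 3*(1/11) = 3/11 ≈ 0.27273)
V(y) = 3/11
T = 0 (T = 6 - 6 = 0)
f = -40 (f = 4*(((-5 + 0) - 5) + 0) = 4*((-5 - 5) + 0) = 4*(-10 + 0) = 4*(-10) = -40)
f*(-145) + V(-12) = -40*(-145) + 3/11 = 5800 + 3/11 = 63803/11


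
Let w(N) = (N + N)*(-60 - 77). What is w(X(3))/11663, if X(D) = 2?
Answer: -548/11663 ≈ -0.046986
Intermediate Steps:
w(N) = -274*N (w(N) = (2*N)*(-137) = -274*N)
w(X(3))/11663 = -274*2/11663 = -548*1/11663 = -548/11663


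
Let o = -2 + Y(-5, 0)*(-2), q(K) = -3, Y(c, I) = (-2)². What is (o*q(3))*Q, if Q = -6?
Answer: -180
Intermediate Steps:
Y(c, I) = 4
o = -10 (o = -2 + 4*(-2) = -2 - 8 = -10)
(o*q(3))*Q = -10*(-3)*(-6) = 30*(-6) = -180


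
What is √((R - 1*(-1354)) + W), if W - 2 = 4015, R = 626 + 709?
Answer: √6706 ≈ 81.890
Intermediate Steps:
R = 1335
W = 4017 (W = 2 + 4015 = 4017)
√((R - 1*(-1354)) + W) = √((1335 - 1*(-1354)) + 4017) = √((1335 + 1354) + 4017) = √(2689 + 4017) = √6706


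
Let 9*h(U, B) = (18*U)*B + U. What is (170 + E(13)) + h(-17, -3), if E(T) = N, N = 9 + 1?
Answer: 2521/9 ≈ 280.11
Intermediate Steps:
h(U, B) = U/9 + 2*B*U (h(U, B) = ((18*U)*B + U)/9 = (18*B*U + U)/9 = (U + 18*B*U)/9 = U/9 + 2*B*U)
N = 10
E(T) = 10
(170 + E(13)) + h(-17, -3) = (170 + 10) + (⅑)*(-17)*(1 + 18*(-3)) = 180 + (⅑)*(-17)*(1 - 54) = 180 + (⅑)*(-17)*(-53) = 180 + 901/9 = 2521/9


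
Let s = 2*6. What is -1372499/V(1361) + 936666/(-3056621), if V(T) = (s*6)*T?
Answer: -4286995040551/299524405032 ≈ -14.313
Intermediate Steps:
s = 12
V(T) = 72*T (V(T) = (12*6)*T = 72*T)
-1372499/V(1361) + 936666/(-3056621) = -1372499/(72*1361) + 936666/(-3056621) = -1372499/97992 + 936666*(-1/3056621) = -1372499*1/97992 - 936666/3056621 = -1372499/97992 - 936666/3056621 = -4286995040551/299524405032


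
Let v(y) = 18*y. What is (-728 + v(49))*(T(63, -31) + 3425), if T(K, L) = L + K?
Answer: 532378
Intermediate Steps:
T(K, L) = K + L
(-728 + v(49))*(T(63, -31) + 3425) = (-728 + 18*49)*((63 - 31) + 3425) = (-728 + 882)*(32 + 3425) = 154*3457 = 532378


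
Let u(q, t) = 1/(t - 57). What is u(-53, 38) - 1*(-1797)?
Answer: 34142/19 ≈ 1796.9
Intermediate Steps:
u(q, t) = 1/(-57 + t)
u(-53, 38) - 1*(-1797) = 1/(-57 + 38) - 1*(-1797) = 1/(-19) + 1797 = -1/19 + 1797 = 34142/19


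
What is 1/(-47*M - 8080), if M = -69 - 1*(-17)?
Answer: -1/5636 ≈ -0.00017743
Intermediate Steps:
M = -52 (M = -69 + 17 = -52)
1/(-47*M - 8080) = 1/(-47*(-52) - 8080) = 1/(2444 - 8080) = 1/(-5636) = -1/5636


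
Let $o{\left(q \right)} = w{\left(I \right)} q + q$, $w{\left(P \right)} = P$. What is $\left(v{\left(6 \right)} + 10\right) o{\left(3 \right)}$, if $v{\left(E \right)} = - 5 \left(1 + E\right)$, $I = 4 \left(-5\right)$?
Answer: $1425$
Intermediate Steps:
$I = -20$
$o{\left(q \right)} = - 19 q$ ($o{\left(q \right)} = - 20 q + q = - 19 q$)
$v{\left(E \right)} = -5 - 5 E$
$\left(v{\left(6 \right)} + 10\right) o{\left(3 \right)} = \left(\left(-5 - 30\right) + 10\right) \left(\left(-19\right) 3\right) = \left(\left(-5 - 30\right) + 10\right) \left(-57\right) = \left(-35 + 10\right) \left(-57\right) = \left(-25\right) \left(-57\right) = 1425$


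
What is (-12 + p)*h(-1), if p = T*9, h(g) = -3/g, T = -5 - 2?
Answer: -225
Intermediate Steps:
T = -7
p = -63 (p = -7*9 = -63)
(-12 + p)*h(-1) = (-12 - 63)*(-3/(-1)) = -(-225)*(-1) = -75*3 = -225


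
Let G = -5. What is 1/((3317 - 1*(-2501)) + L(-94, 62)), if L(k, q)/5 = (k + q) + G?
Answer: 1/5633 ≈ 0.00017753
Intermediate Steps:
L(k, q) = -25 + 5*k + 5*q (L(k, q) = 5*((k + q) - 5) = 5*(-5 + k + q) = -25 + 5*k + 5*q)
1/((3317 - 1*(-2501)) + L(-94, 62)) = 1/((3317 - 1*(-2501)) + (-25 + 5*(-94) + 5*62)) = 1/((3317 + 2501) + (-25 - 470 + 310)) = 1/(5818 - 185) = 1/5633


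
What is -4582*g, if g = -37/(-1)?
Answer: -169534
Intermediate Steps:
g = 37 (g = -37*(-1) = 37)
-4582*g = -4582*37 = -169534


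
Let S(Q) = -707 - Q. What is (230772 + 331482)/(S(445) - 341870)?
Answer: -281127/171511 ≈ -1.6391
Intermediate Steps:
(230772 + 331482)/(S(445) - 341870) = (230772 + 331482)/((-707 - 1*445) - 341870) = 562254/((-707 - 445) - 341870) = 562254/(-1152 - 341870) = 562254/(-343022) = 562254*(-1/343022) = -281127/171511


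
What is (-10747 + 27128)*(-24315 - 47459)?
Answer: -1175729894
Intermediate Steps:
(-10747 + 27128)*(-24315 - 47459) = 16381*(-71774) = -1175729894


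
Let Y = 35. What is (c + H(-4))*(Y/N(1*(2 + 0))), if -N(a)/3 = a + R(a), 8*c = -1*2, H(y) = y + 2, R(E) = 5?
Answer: 15/4 ≈ 3.7500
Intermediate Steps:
H(y) = 2 + y
c = -¼ (c = (-1*2)/8 = (⅛)*(-2) = -¼ ≈ -0.25000)
N(a) = -15 - 3*a (N(a) = -3*(a + 5) = -3*(5 + a) = -15 - 3*a)
(c + H(-4))*(Y/N(1*(2 + 0))) = (-¼ + (2 - 4))*(35/(-15 - 3*(2 + 0))) = (-¼ - 2)*(35/(-15 - 3*2)) = -315/(4*(-15 - 3*2)) = -315/(4*(-15 - 6)) = -315/(4*(-21)) = -315*(-1)/(4*21) = -9/4*(-5/3) = 15/4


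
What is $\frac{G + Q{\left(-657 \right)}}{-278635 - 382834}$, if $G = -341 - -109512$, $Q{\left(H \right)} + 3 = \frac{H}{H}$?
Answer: $- \frac{109169}{661469} \approx -0.16504$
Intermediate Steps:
$Q{\left(H \right)} = -2$ ($Q{\left(H \right)} = -3 + \frac{H}{H} = -3 + 1 = -2$)
$G = 109171$ ($G = -341 + 109512 = 109171$)
$\frac{G + Q{\left(-657 \right)}}{-278635 - 382834} = \frac{109171 - 2}{-278635 - 382834} = \frac{109169}{-661469} = 109169 \left(- \frac{1}{661469}\right) = - \frac{109169}{661469}$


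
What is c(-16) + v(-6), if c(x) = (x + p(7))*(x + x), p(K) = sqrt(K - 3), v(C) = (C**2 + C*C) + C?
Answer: 514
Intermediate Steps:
v(C) = C + 2*C**2 (v(C) = (C**2 + C**2) + C = 2*C**2 + C = C + 2*C**2)
p(K) = sqrt(-3 + K)
c(x) = 2*x*(2 + x) (c(x) = (x + sqrt(-3 + 7))*(x + x) = (x + sqrt(4))*(2*x) = (x + 2)*(2*x) = (2 + x)*(2*x) = 2*x*(2 + x))
c(-16) + v(-6) = 2*(-16)*(2 - 16) - 6*(1 + 2*(-6)) = 2*(-16)*(-14) - 6*(1 - 12) = 448 - 6*(-11) = 448 + 66 = 514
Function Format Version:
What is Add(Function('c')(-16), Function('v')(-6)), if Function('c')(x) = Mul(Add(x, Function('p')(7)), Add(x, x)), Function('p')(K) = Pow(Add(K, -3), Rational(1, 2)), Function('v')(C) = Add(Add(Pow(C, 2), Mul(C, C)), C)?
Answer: 514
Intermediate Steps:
Function('v')(C) = Add(C, Mul(2, Pow(C, 2))) (Function('v')(C) = Add(Add(Pow(C, 2), Pow(C, 2)), C) = Add(Mul(2, Pow(C, 2)), C) = Add(C, Mul(2, Pow(C, 2))))
Function('p')(K) = Pow(Add(-3, K), Rational(1, 2))
Function('c')(x) = Mul(2, x, Add(2, x)) (Function('c')(x) = Mul(Add(x, Pow(Add(-3, 7), Rational(1, 2))), Add(x, x)) = Mul(Add(x, Pow(4, Rational(1, 2))), Mul(2, x)) = Mul(Add(x, 2), Mul(2, x)) = Mul(Add(2, x), Mul(2, x)) = Mul(2, x, Add(2, x)))
Add(Function('c')(-16), Function('v')(-6)) = Add(Mul(2, -16, Add(2, -16)), Mul(-6, Add(1, Mul(2, -6)))) = Add(Mul(2, -16, -14), Mul(-6, Add(1, -12))) = Add(448, Mul(-6, -11)) = Add(448, 66) = 514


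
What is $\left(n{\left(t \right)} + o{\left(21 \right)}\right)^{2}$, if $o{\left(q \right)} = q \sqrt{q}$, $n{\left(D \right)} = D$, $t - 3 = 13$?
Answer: $9517 + 672 \sqrt{21} \approx 12596.0$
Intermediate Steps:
$t = 16$ ($t = 3 + 13 = 16$)
$o{\left(q \right)} = q^{\frac{3}{2}}$
$\left(n{\left(t \right)} + o{\left(21 \right)}\right)^{2} = \left(16 + 21^{\frac{3}{2}}\right)^{2} = \left(16 + 21 \sqrt{21}\right)^{2}$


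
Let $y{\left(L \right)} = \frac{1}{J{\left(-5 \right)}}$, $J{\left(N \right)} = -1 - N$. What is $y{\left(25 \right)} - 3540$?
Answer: $- \frac{14159}{4} \approx -3539.8$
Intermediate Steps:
$y{\left(L \right)} = \frac{1}{4}$ ($y{\left(L \right)} = \frac{1}{-1 - -5} = \frac{1}{-1 + 5} = \frac{1}{4}$)
$y{\left(25 \right)} - 3540 = \frac{1}{4} - 3540 = - \frac{14159}{4}$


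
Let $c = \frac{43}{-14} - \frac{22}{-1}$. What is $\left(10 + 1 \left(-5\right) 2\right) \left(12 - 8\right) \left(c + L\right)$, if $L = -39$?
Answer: $0$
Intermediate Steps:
$c = \frac{265}{14}$ ($c = 43 \left(- \frac{1}{14}\right) - -22 = - \frac{43}{14} + 22 = \frac{265}{14} \approx 18.929$)
$\left(10 + 1 \left(-5\right) 2\right) \left(12 - 8\right) \left(c + L\right) = \left(10 + 1 \left(-5\right) 2\right) \left(12 - 8\right) \left(\frac{265}{14} - 39\right) = \left(10 - 10\right) 4 \left(- \frac{281}{14}\right) = 0 \cdot 4 \left(- \frac{281}{14}\right) = 0 \left(- \frac{281}{14}\right) = 0$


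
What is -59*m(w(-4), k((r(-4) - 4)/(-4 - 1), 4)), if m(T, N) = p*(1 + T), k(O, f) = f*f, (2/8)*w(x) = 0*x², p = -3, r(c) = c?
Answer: 177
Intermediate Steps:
w(x) = 0 (w(x) = 4*(0*x²) = 4*0 = 0)
k(O, f) = f²
m(T, N) = -3 - 3*T (m(T, N) = -3*(1 + T) = -3 - 3*T)
-59*m(w(-4), k((r(-4) - 4)/(-4 - 1), 4)) = -59*(-3 - 3*0) = -59*(-3 + 0) = -59*(-3) = 177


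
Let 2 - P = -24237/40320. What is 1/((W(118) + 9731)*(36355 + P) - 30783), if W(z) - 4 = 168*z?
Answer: 4480/4814492696787 ≈ 9.3052e-10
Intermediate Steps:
P = 11653/4480 (P = 2 - (-24237)/40320 = 2 - 1*(-2693/4480) = 2 + 2693/4480 = 11653/4480 ≈ 2.6011)
W(z) = 4 + 168*z
1/((W(118) + 9731)*(36355 + P) - 30783) = 1/(((4 + 168*118) + 9731)*(36355 + 11653/4480) - 30783) = 1/(((4 + 19824) + 9731)*(162882053/4480) - 30783) = 1/((19828 + 9731)*(162882053/4480) - 30783) = 1/(29559*(162882053/4480) - 30783) = 1/(4814630604627/4480 - 30783) = 1/(4814492696787/4480) = 4480/4814492696787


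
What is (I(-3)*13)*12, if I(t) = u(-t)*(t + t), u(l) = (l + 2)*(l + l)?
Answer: -28080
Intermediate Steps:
u(l) = 2*l*(2 + l) (u(l) = (2 + l)*(2*l) = 2*l*(2 + l))
I(t) = -4*t²*(2 - t) (I(t) = (2*(-t)*(2 - t))*(t + t) = (-2*t*(2 - t))*(2*t) = -4*t²*(2 - t))
(I(-3)*13)*12 = ((4*(-3)²*(-2 - 3))*13)*12 = ((4*9*(-5))*13)*12 = -180*13*12 = -2340*12 = -28080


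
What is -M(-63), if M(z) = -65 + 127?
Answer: -62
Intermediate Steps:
M(z) = 62
-M(-63) = -1*62 = -62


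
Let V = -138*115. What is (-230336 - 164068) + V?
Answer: -410274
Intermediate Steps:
V = -15870
(-230336 - 164068) + V = (-230336 - 164068) - 15870 = -394404 - 15870 = -410274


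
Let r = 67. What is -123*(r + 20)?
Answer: -10701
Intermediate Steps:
-123*(r + 20) = -123*(67 + 20) = -123*87 = -10701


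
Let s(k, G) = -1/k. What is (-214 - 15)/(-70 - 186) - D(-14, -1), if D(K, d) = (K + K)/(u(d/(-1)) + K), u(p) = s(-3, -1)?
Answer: -12115/10496 ≈ -1.1542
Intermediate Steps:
u(p) = ⅓ (u(p) = -1/(-3) = -1*(-⅓) = ⅓)
D(K, d) = 2*K/(⅓ + K) (D(K, d) = (K + K)/(⅓ + K) = (2*K)/(⅓ + K) = 2*K/(⅓ + K))
(-214 - 15)/(-70 - 186) - D(-14, -1) = (-214 - 15)/(-70 - 186) - 6*(-14)/(1 + 3*(-14)) = -229/(-256) - 6*(-14)/(1 - 42) = -229*(-1/256) - 6*(-14)/(-41) = 229/256 - 6*(-14)*(-1)/41 = 229/256 - 1*84/41 = 229/256 - 84/41 = -12115/10496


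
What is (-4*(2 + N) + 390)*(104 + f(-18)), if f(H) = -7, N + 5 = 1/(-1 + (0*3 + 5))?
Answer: 38897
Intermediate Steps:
N = -19/4 (N = -5 + 1/(-1 + (0*3 + 5)) = -5 + 1/(-1 + (0 + 5)) = -5 + 1/(-1 + 5) = -5 + 1/4 = -19/4 ≈ -4.7500)
(-4*(2 + N) + 390)*(104 + f(-18)) = (-4*(2 - 19/4) + 390)*(104 - 7) = (-4*(-11/4) + 390)*97 = (11 + 390)*97 = 401*97 = 38897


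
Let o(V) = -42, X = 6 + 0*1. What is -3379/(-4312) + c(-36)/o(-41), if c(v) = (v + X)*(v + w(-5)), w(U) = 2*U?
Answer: -138301/4312 ≈ -32.073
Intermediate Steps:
X = 6 (X = 6 + 0 = 6)
c(v) = (-10 + v)*(6 + v) (c(v) = (v + 6)*(v + 2*(-5)) = (6 + v)*(v - 10) = (6 + v)*(-10 + v) = (-10 + v)*(6 + v))
-3379/(-4312) + c(-36)/o(-41) = -3379/(-4312) + (-60 + (-36)² - 4*(-36))/(-42) = -3379*(-1/4312) + (-60 + 1296 + 144)*(-1/42) = 3379/4312 + 1380*(-1/42) = 3379/4312 - 230/7 = -138301/4312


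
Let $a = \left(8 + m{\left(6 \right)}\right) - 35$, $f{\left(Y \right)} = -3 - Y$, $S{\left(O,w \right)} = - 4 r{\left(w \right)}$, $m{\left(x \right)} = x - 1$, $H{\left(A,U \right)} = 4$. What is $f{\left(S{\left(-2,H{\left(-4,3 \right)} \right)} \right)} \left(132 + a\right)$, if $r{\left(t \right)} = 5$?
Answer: $1870$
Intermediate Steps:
$m{\left(x \right)} = -1 + x$ ($m{\left(x \right)} = x - 1 = -1 + x$)
$S{\left(O,w \right)} = -20$ ($S{\left(O,w \right)} = \left(-4\right) 5 = -20$)
$a = -22$ ($a = \left(8 + \left(-1 + 6\right)\right) - 35 = \left(8 + 5\right) - 35 = 13 - 35 = -22$)
$f{\left(S{\left(-2,H{\left(-4,3 \right)} \right)} \right)} \left(132 + a\right) = \left(-3 - -20\right) \left(132 - 22\right) = \left(-3 + 20\right) 110 = 17 \cdot 110 = 1870$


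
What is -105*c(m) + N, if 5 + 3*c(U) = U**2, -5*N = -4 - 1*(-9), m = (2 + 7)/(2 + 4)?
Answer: 381/4 ≈ 95.250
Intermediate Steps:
m = 3/2 (m = 9/6 = 9*(1/6) = 3/2 ≈ 1.5000)
N = -1 (N = -(-4 - 1*(-9))/5 = -(-4 + 9)/5 = -1/5*5 = -1)
c(U) = -5/3 + U**2/3
-105*c(m) + N = -105*(-5/3 + (3/2)**2/3) - 1 = -105*(-5/3 + (1/3)*(9/4)) - 1 = -105*(-5/3 + 3/4) - 1 = -105*(-11/12) - 1 = 385/4 - 1 = 381/4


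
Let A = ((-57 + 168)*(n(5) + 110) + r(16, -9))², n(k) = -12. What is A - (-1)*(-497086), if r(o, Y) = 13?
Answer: 118116795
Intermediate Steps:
A = 118613881 (A = ((-57 + 168)*(-12 + 110) + 13)² = (111*98 + 13)² = (10878 + 13)² = 10891² = 118613881)
A - (-1)*(-497086) = 118613881 - (-1)*(-497086) = 118613881 - 1*497086 = 118613881 - 497086 = 118116795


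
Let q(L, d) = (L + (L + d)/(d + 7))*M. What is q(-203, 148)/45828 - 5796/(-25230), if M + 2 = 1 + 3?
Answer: 329837162/1493477235 ≈ 0.22085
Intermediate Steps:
M = 2 (M = -2 + (1 + 3) = -2 + 4 = 2)
q(L, d) = 2*L + 2*(L + d)/(7 + d) (q(L, d) = (L + (L + d)/(d + 7))*2 = (L + (L + d)/(7 + d))*2 = 2*L + 2*(L + d)/(7 + d))
q(-203, 148)/45828 - 5796/(-25230) = (2*(148 + 8*(-203) - 203*148)/(7 + 148))/45828 - 5796/(-25230) = (2*(148 - 1624 - 30044)/155)*(1/45828) - 5796*(-1/25230) = (2*(1/155)*(-31520))*(1/45828) + 966/4205 = -12608/31*1/45828 + 966/4205 = -3152/355167 + 966/4205 = 329837162/1493477235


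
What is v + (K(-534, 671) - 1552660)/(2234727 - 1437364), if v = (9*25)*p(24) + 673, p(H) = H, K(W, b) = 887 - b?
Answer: 4840833055/797363 ≈ 6071.1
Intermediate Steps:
v = 6073 (v = (9*25)*24 + 673 = 225*24 + 673 = 5400 + 673 = 6073)
v + (K(-534, 671) - 1552660)/(2234727 - 1437364) = 6073 + ((887 - 1*671) - 1552660)/(2234727 - 1437364) = 6073 + ((887 - 671) - 1552660)/797363 = 6073 + (216 - 1552660)*(1/797363) = 6073 - 1552444*1/797363 = 6073 - 1552444/797363 = 4840833055/797363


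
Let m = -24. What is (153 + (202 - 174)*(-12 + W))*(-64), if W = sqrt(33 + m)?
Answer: 6336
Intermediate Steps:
W = 3 (W = sqrt(33 - 24) = sqrt(9) = 3)
(153 + (202 - 174)*(-12 + W))*(-64) = (153 + (202 - 174)*(-12 + 3))*(-64) = (153 + 28*(-9))*(-64) = (153 - 252)*(-64) = -99*(-64) = 6336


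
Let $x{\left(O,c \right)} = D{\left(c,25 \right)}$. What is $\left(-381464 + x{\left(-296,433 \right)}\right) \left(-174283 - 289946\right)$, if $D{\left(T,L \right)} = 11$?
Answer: $177081544737$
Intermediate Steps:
$x{\left(O,c \right)} = 11$
$\left(-381464 + x{\left(-296,433 \right)}\right) \left(-174283 - 289946\right) = \left(-381464 + 11\right) \left(-174283 - 289946\right) = \left(-381453\right) \left(-464229\right) = 177081544737$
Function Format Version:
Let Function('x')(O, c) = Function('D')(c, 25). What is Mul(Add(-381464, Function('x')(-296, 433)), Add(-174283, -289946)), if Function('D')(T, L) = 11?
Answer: 177081544737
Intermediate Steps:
Function('x')(O, c) = 11
Mul(Add(-381464, Function('x')(-296, 433)), Add(-174283, -289946)) = Mul(Add(-381464, 11), Add(-174283, -289946)) = Mul(-381453, -464229) = 177081544737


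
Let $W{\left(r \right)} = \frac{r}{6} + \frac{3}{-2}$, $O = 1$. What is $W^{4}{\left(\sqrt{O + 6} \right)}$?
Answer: $\frac{\left(9 - \sqrt{7}\right)^{4}}{1296} \approx 1.2579$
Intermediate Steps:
$W{\left(r \right)} = - \frac{3}{2} + \frac{r}{6}$ ($W{\left(r \right)} = r \frac{1}{6} + 3 \left(- \frac{1}{2}\right) = \frac{r}{6} - \frac{3}{2} = - \frac{3}{2} + \frac{r}{6}$)
$W^{4}{\left(\sqrt{O + 6} \right)} = \left(- \frac{3}{2} + \frac{\sqrt{1 + 6}}{6}\right)^{4} = \left(- \frac{3}{2} + \frac{\sqrt{7}}{6}\right)^{4}$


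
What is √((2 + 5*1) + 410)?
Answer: √417 ≈ 20.421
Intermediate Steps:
√((2 + 5*1) + 410) = √((2 + 5) + 410) = √(7 + 410) = √417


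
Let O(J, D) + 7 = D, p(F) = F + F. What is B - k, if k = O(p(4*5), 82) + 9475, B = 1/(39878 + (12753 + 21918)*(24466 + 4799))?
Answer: -9690257918149/1014686693 ≈ -9550.0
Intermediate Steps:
p(F) = 2*F
O(J, D) = -7 + D
B = 1/1014686693 (B = 1/(39878 + 34671*29265) = 1/(39878 + 1014646815) = 1/1014686693 ≈ 9.8553e-10)
k = 9550 (k = (-7 + 82) + 9475 = 75 + 9475 = 9550)
B - k = 1/1014686693 - 1*9550 = 1/1014686693 - 9550 = -9690257918149/1014686693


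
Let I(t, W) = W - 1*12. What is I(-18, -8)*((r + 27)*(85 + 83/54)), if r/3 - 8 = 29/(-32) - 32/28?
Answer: -78249385/1008 ≈ -77628.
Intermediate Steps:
I(t, W) = -12 + W (I(t, W) = W - 12 = -12 + W)
r = 3999/224 (r = 24 + 3*(29/(-32) - 32/28) = 24 + 3*(29*(-1/32) - 32*1/28) = 24 + 3*(-29/32 - 8/7) = 24 + 3*(-459/224) = 24 - 1377/224 = 3999/224 ≈ 17.853)
I(-18, -8)*((r + 27)*(85 + 83/54)) = (-12 - 8)*((3999/224 + 27)*(85 + 83/54)) = -50235*(85 + 83*(1/54))/56 = -50235*(85 + 83/54)/56 = -50235*4673/(56*54) = -20*15649877/4032 = -78249385/1008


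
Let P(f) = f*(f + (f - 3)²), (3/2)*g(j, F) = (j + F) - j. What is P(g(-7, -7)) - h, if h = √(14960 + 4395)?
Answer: -6818/27 - 7*√395 ≈ -391.64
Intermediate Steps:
g(j, F) = 2*F/3 (g(j, F) = 2*((j + F) - j)/3 = 2*((F + j) - j)/3 = 2*F/3)
h = 7*√395 (h = √19355 = 7*√395 ≈ 139.12)
P(f) = f*(f + (-3 + f)²)
P(g(-7, -7)) - h = ((⅔)*(-7))*((⅔)*(-7) + (-3 + (⅔)*(-7))²) - 7*√395 = -14*(-14/3 + (-3 - 14/3)²)/3 - 7*√395 = -14*(-14/3 + (-23/3)²)/3 - 7*√395 = -14*(-14/3 + 529/9)/3 - 7*√395 = -14/3*487/9 - 7*√395 = -6818/27 - 7*√395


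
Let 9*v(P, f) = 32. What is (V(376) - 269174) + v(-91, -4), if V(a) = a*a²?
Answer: 475993850/9 ≈ 5.2888e+7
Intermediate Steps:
v(P, f) = 32/9 (v(P, f) = (⅑)*32 = 32/9)
V(a) = a³
(V(376) - 269174) + v(-91, -4) = (376³ - 269174) + 32/9 = (53157376 - 269174) + 32/9 = 52888202 + 32/9 = 475993850/9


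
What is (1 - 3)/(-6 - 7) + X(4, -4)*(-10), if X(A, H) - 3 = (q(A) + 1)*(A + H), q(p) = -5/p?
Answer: -388/13 ≈ -29.846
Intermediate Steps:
X(A, H) = 3 + (1 - 5/A)*(A + H) (X(A, H) = 3 + (-5/A + 1)*(A + H) = 3 + (1 - 5/A)*(A + H))
(1 - 3)/(-6 - 7) + X(4, -4)*(-10) = (1 - 3)/(-6 - 7) + (-2 + 4 - 4 - 5*(-4)/4)*(-10) = -2/(-13) + (-2 + 4 - 4 - 5*(-4)*¼)*(-10) = -2*(-1/13) + (-2 + 4 - 4 + 5)*(-10) = 2/13 + 3*(-10) = 2/13 - 30 = -388/13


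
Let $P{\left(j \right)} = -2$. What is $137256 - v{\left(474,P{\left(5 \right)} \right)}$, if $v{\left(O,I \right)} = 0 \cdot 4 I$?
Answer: $137256$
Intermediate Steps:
$v{\left(O,I \right)} = 0$
$137256 - v{\left(474,P{\left(5 \right)} \right)} = 137256 - 0 = 137256 + 0 = 137256$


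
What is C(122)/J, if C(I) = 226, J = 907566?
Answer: 113/453783 ≈ 0.00024902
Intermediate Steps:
C(122)/J = 226/907566 = 226*(1/907566) = 113/453783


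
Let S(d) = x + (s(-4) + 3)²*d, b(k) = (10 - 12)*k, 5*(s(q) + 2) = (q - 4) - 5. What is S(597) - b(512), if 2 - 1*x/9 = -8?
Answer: 66058/25 ≈ 2642.3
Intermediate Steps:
s(q) = -19/5 + q/5 (s(q) = -2 + ((q - 4) - 5)/5 = -2 + ((-4 + q) - 5)/5 = -2 + (-9 + q)/5 = -2 + (-9/5 + q/5) = -19/5 + q/5)
x = 90 (x = 18 - 9*(-8) = 18 + 72 = 90)
b(k) = -2*k
S(d) = 90 + 64*d/25 (S(d) = 90 + ((-19/5 + (⅕)*(-4)) + 3)²*d = 90 + ((-19/5 - ⅘) + 3)²*d = 90 + (-23/5 + 3)²*d = 90 + (-8/5)²*d = 90 + 64*d/25)
S(597) - b(512) = (90 + (64/25)*597) - (-2)*512 = (90 + 38208/25) - 1*(-1024) = 40458/25 + 1024 = 66058/25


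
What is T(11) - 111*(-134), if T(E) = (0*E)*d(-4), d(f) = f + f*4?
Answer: 14874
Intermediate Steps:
d(f) = 5*f (d(f) = f + 4*f = 5*f)
T(E) = 0 (T(E) = (0*E)*(5*(-4)) = 0*(-20) = 0)
T(11) - 111*(-134) = 0 - 111*(-134) = 0 + 14874 = 14874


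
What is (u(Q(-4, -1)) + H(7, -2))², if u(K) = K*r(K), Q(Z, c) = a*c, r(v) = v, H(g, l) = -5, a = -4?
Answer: 121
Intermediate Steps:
Q(Z, c) = -4*c
u(K) = K² (u(K) = K*K = K²)
(u(Q(-4, -1)) + H(7, -2))² = ((-4*(-1))² - 5)² = (4² - 5)² = (16 - 5)² = 11² = 121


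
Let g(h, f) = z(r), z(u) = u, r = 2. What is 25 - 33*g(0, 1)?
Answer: -41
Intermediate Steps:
g(h, f) = 2
25 - 33*g(0, 1) = 25 - 33*2 = 25 - 66 = -41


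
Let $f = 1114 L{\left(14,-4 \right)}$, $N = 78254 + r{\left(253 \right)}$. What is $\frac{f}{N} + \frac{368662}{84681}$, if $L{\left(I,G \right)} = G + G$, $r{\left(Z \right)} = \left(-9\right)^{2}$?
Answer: $\frac{28124460698}{6633486135} \approx 4.2398$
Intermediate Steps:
$r{\left(Z \right)} = 81$
$L{\left(I,G \right)} = 2 G$
$N = 78335$ ($N = 78254 + 81 = 78335$)
$f = -8912$ ($f = 1114 \cdot 2 \left(-4\right) = 1114 \left(-8\right) = -8912$)
$\frac{f}{N} + \frac{368662}{84681} = - \frac{8912}{78335} + \frac{368662}{84681} = \frac{28124460698}{6633486135}$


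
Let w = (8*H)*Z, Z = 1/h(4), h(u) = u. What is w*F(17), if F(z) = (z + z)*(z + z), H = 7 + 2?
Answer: 20808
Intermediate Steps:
H = 9
F(z) = 4*z**2 (F(z) = (2*z)*(2*z) = 4*z**2)
Z = 1/4 ≈ 0.25000
w = 18 (w = (8*9)*(1/4) = 72*(1/4) = 18)
w*F(17) = 18*(4*17**2) = 18*(4*289) = 18*1156 = 20808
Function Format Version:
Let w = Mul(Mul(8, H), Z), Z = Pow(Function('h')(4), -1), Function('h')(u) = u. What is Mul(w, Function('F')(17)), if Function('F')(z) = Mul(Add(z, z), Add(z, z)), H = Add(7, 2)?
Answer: 20808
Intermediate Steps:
H = 9
Function('F')(z) = Mul(4, Pow(z, 2)) (Function('F')(z) = Mul(Mul(2, z), Mul(2, z)) = Mul(4, Pow(z, 2)))
Z = Rational(1, 4) (Z = Pow(4, -1) = Rational(1, 4) ≈ 0.25000)
w = 18 (w = Mul(Mul(8, 9), Rational(1, 4)) = Mul(72, Rational(1, 4)) = 18)
Mul(w, Function('F')(17)) = Mul(18, Mul(4, Pow(17, 2))) = Mul(18, Mul(4, 289)) = Mul(18, 1156) = 20808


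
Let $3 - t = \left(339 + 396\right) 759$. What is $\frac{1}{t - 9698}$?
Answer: $- \frac{1}{567560} \approx -1.7619 \cdot 10^{-6}$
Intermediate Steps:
$t = -557862$ ($t = 3 - \left(339 + 396\right) 759 = 3 - 735 \cdot 759 = 3 - 557865 = -557862$)
$\frac{1}{t - 9698} = \frac{1}{-557862 - 9698} = \frac{1}{-567560} = - \frac{1}{567560}$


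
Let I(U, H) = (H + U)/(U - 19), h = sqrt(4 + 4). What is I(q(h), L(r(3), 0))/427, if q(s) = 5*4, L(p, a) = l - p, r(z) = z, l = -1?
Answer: 16/427 ≈ 0.037471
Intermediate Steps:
L(p, a) = -1 - p
h = 2*sqrt(2) (h = sqrt(8) = 2*sqrt(2) ≈ 2.8284)
q(s) = 20
I(U, H) = (H + U)/(-19 + U)
I(q(h), L(r(3), 0))/427 = (((-1 - 1*3) + 20)/(-19 + 20))/427 = (((-1 - 3) + 20)/1)*(1/427) = (1*(-4 + 20))*(1/427) = (1*16)*(1/427) = 16*(1/427) = 16/427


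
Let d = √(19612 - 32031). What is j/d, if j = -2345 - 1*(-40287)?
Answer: -37942*I*√12419/12419 ≈ -340.47*I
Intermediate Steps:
j = 37942 (j = -2345 + 40287 = 37942)
d = I*√12419 (d = √(-12419) = I*√12419 ≈ 111.44*I)
j/d = 37942/((I*√12419)) = 37942*(-I*√12419/12419) = -37942*I*√12419/12419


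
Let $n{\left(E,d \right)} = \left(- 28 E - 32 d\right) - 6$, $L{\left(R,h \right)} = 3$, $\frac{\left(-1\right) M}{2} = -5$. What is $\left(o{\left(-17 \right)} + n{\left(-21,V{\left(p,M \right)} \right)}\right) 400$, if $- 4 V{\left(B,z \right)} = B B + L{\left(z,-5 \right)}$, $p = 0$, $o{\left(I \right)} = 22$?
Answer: $251200$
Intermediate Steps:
$M = 10$ ($M = \left(-2\right) \left(-5\right) = 10$)
$V{\left(B,z \right)} = - \frac{3}{4} - \frac{B^{2}}{4}$ ($V{\left(B,z \right)} = - \frac{B B + 3}{4} = - \frac{B^{2} + 3}{4} = - \frac{3 + B^{2}}{4} = - \frac{3}{4} - \frac{B^{2}}{4}$)
$n{\left(E,d \right)} = -6 - 32 d - 28 E$ ($n{\left(E,d \right)} = \left(- 32 d - 28 E\right) - 6 = -6 - 32 d - 28 E$)
$\left(o{\left(-17 \right)} + n{\left(-21,V{\left(p,M \right)} \right)}\right) 400 = \left(22 - \left(-582 + 32 \left(- \frac{3}{4} - \frac{0^{2}}{4}\right)\right)\right) 400 = \left(22 - \left(-582 + 32 \left(- \frac{3}{4} - 0\right)\right)\right) 400 = \left(22 - \left(-582 + 32 \left(- \frac{3}{4} + 0\right)\right)\right) 400 = \left(22 - -606\right) 400 = \left(22 + \left(-6 + 24 + 588\right)\right) 400 = \left(22 + 606\right) 400 = 628 \cdot 400 = 251200$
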